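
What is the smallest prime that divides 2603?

2603 is odd.
Digit sum 11, not divisible by 3.
Ends in 3: not divisible by 5.
7: 2603 = 7·371 + 6
11: 2603 = 11·236 + 7
13: 2603 = 13·200 + 3
17: 2603 = 17·153 + 2
19: 2603 = 19·137

19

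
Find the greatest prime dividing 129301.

97

129301 = 31 · 4171
4171 = 43 · 97
97 is prime.
So 129301 = 31 · 43 · 97; the largest prime factor is 97.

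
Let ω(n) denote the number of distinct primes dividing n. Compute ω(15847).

15847 = 13 · 1219
1219 = 23 · 53
15847 = 13 · 23 · 53, which has 3 distinct prime factors.

3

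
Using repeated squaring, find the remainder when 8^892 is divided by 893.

8^1 ≡ 8 (mod 893)
8^2 ≡ 8^2 = 64 ≡ 64 (mod 893)
8^4 ≡ 64^2 = 4096 ≡ 524 (mod 893)
8^8 ≡ 524^2 = 274576 ≡ 425 (mod 893)
8^16 ≡ 425^2 = 180625 ≡ 239 (mod 893)
8^32 ≡ 239^2 = 57121 ≡ 862 (mod 893)
8^64 ≡ 862^2 = 743044 ≡ 68 (mod 893)
8^128 ≡ 68^2 = 4624 ≡ 159 (mod 893)
8^256 ≡ 159^2 = 25281 ≡ 277 (mod 893)
8^512 ≡ 277^2 = 76729 ≡ 824 (mod 893)
892 = 512 + 256 + 64 + 32 + 16 + 8 + 4 in binary powers of 2.
So 8^892 ≡ 824 · 277 · 68 · 862 · 239 · 425 · 524 ≡ 68 (mod 893).
Since 68 ≠ 1, base 8 is a Fermat witness: 893 is composite.

68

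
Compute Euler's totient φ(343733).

313344

Factor: 343733 = 13 · 137 · 193.
φ(343733) = (13−1) · (137−1) · (193−1) = 12 · 136 · 192 = 313344.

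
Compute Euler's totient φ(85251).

56160

Factor: 85251 = 3 · 157 · 181.
φ(85251) = (3−1) · (157−1) · (181−1) = 2 · 156 · 180 = 56160.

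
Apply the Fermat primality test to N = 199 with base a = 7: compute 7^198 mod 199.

7^1 ≡ 7 (mod 199)
7^2 ≡ 7^2 = 49 ≡ 49 (mod 199)
7^4 ≡ 49^2 = 2401 ≡ 13 (mod 199)
7^8 ≡ 13^2 = 169 ≡ 169 (mod 199)
7^16 ≡ 169^2 = 28561 ≡ 104 (mod 199)
7^32 ≡ 104^2 = 10816 ≡ 70 (mod 199)
7^64 ≡ 70^2 = 4900 ≡ 124 (mod 199)
7^128 ≡ 124^2 = 15376 ≡ 53 (mod 199)
198 = 128 + 64 + 4 + 2 in binary powers of 2.
So 7^198 ≡ 53 · 124 · 13 · 49 ≡ 1 (mod 199).
Since the result is 1, base 7 gives no evidence that 199 is composite.

1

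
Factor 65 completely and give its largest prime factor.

13

65 = 5 · 13
13 is prime.
So 65 = 5 · 13; the largest prime factor is 13.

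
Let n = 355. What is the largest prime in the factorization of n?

71

355 = 5 · 71
71 is prime.
So 355 = 5 · 71; the largest prime factor is 71.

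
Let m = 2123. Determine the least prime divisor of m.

2123 is odd.
Digit sum 8, not divisible by 3.
Ends in 3: not divisible by 5.
7: 2123 = 7·303 + 2
11: 2123 = 11·193

11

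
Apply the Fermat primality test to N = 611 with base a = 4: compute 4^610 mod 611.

4^1 ≡ 4 (mod 611)
4^2 ≡ 4^2 = 16 ≡ 16 (mod 611)
4^4 ≡ 16^2 = 256 ≡ 256 (mod 611)
4^8 ≡ 256^2 = 65536 ≡ 159 (mod 611)
4^16 ≡ 159^2 = 25281 ≡ 230 (mod 611)
4^32 ≡ 230^2 = 52900 ≡ 354 (mod 611)
4^64 ≡ 354^2 = 125316 ≡ 61 (mod 611)
4^128 ≡ 61^2 = 3721 ≡ 55 (mod 611)
4^256 ≡ 55^2 = 3025 ≡ 581 (mod 611)
4^512 ≡ 581^2 = 337561 ≡ 289 (mod 611)
610 = 512 + 64 + 32 + 2 in binary powers of 2.
So 4^610 ≡ 289 · 61 · 354 · 16 ≡ 425 (mod 611).
Since 425 ≠ 1, base 4 is a Fermat witness: 611 is composite.

425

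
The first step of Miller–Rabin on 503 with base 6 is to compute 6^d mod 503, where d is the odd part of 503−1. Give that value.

1

503 − 1 = 502 = 2^1 · 251, so d = 251.
6^1 ≡ 6 (mod 503)
6^2 ≡ 6^2 = 36 ≡ 36 (mod 503)
6^4 ≡ 36^2 = 1296 ≡ 290 (mod 503)
6^8 ≡ 290^2 = 84100 ≡ 99 (mod 503)
6^16 ≡ 99^2 = 9801 ≡ 244 (mod 503)
6^32 ≡ 244^2 = 59536 ≡ 182 (mod 503)
6^64 ≡ 182^2 = 33124 ≡ 429 (mod 503)
6^128 ≡ 429^2 = 184041 ≡ 446 (mod 503)
251 = 128 + 64 + 32 + 16 + 8 + 2 + 1 in binary powers of 2.
So 6^251 ≡ 446 · 429 · 182 · 244 · 99 · 36 · 6 ≡ 1 (mod 503).
Since 6^d ≡ 1 (mod 503), base 6 does not prove 503 composite.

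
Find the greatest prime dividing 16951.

67

16951 = 11 · 1541
1541 = 23 · 67
67 is prime.
So 16951 = 11 · 23 · 67; the largest prime factor is 67.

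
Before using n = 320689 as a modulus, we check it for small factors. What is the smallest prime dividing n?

23

320689 is odd.
Digit sum 28, not divisible by 3.
Ends in 9: not divisible by 5.
7: 320689 = 7·45812 + 5
11: 320689 = 11·29153 + 6
13: 320689 = 13·24668 + 5
17: 320689 = 17·18864 + 1
19: 320689 = 19·16878 + 7
23: 320689 = 23·13943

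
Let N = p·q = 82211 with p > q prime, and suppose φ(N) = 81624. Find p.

359

φ(n) = (p−1)(q−1) = n − (p+q) + 1, so p + q = 82211 − 81624 + 1 = 588.
p and q are the roots of t² − 588t + 82211 = 0.
Discriminant: 588² − 4·82211 = 345744 − 328844 = 16900; √16900 = 130.
q = (588 − 130)/2 = 229, p = (588 + 130)/2 = 359.
Check: 229 · 359 = 82211.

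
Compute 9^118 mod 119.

72

9^1 ≡ 9 (mod 119)
9^2 ≡ 9^2 = 81 ≡ 81 (mod 119)
9^4 ≡ 81^2 = 6561 ≡ 16 (mod 119)
9^8 ≡ 16^2 = 256 ≡ 18 (mod 119)
9^16 ≡ 18^2 = 324 ≡ 86 (mod 119)
9^32 ≡ 86^2 = 7396 ≡ 18 (mod 119)
9^64 ≡ 18^2 = 324 ≡ 86 (mod 119)
118 = 64 + 32 + 16 + 4 + 2 in binary powers of 2.
So 9^118 ≡ 86 · 18 · 86 · 16 · 81 ≡ 72 (mod 119).
Since 72 ≠ 1, base 9 is a Fermat witness: 119 is composite.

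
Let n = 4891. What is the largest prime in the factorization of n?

4891 = 67 · 73
73 is prime.
So 4891 = 67 · 73; the largest prime factor is 73.

73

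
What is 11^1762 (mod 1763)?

1392

11^1 ≡ 11 (mod 1763)
11^2 ≡ 11^2 = 121 ≡ 121 (mod 1763)
11^4 ≡ 121^2 = 14641 ≡ 537 (mod 1763)
11^8 ≡ 537^2 = 288369 ≡ 1000 (mod 1763)
11^16 ≡ 1000^2 = 1000000 ≡ 379 (mod 1763)
11^32 ≡ 379^2 = 143641 ≡ 838 (mod 1763)
11^64 ≡ 838^2 = 702244 ≡ 570 (mod 1763)
11^128 ≡ 570^2 = 324900 ≡ 508 (mod 1763)
11^256 ≡ 508^2 = 258064 ≡ 666 (mod 1763)
11^512 ≡ 666^2 = 443556 ≡ 1043 (mod 1763)
11^1024 ≡ 1043^2 = 1087849 ≡ 78 (mod 1763)
1762 = 1024 + 512 + 128 + 64 + 32 + 2 in binary powers of 2.
So 11^1762 ≡ 78 · 1043 · 508 · 570 · 838 · 121 ≡ 1392 (mod 1763).
Since 1392 ≠ 1, base 11 is a Fermat witness: 1763 is composite.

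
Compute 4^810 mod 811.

1

4^1 ≡ 4 (mod 811)
4^2 ≡ 4^2 = 16 ≡ 16 (mod 811)
4^4 ≡ 16^2 = 256 ≡ 256 (mod 811)
4^8 ≡ 256^2 = 65536 ≡ 656 (mod 811)
4^16 ≡ 656^2 = 430336 ≡ 506 (mod 811)
4^32 ≡ 506^2 = 256036 ≡ 571 (mod 811)
4^64 ≡ 571^2 = 326041 ≡ 19 (mod 811)
4^128 ≡ 19^2 = 361 ≡ 361 (mod 811)
4^256 ≡ 361^2 = 130321 ≡ 561 (mod 811)
4^512 ≡ 561^2 = 314721 ≡ 53 (mod 811)
810 = 512 + 256 + 32 + 8 + 2 in binary powers of 2.
So 4^810 ≡ 53 · 561 · 571 · 656 · 16 ≡ 1 (mod 811).
Since the result is 1, base 4 gives no evidence that 811 is composite.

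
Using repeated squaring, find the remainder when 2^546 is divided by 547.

2^1 ≡ 2 (mod 547)
2^2 ≡ 2^2 = 4 ≡ 4 (mod 547)
2^4 ≡ 4^2 = 16 ≡ 16 (mod 547)
2^8 ≡ 16^2 = 256 ≡ 256 (mod 547)
2^16 ≡ 256^2 = 65536 ≡ 443 (mod 547)
2^32 ≡ 443^2 = 196249 ≡ 423 (mod 547)
2^64 ≡ 423^2 = 178929 ≡ 60 (mod 547)
2^128 ≡ 60^2 = 3600 ≡ 318 (mod 547)
2^256 ≡ 318^2 = 101124 ≡ 476 (mod 547)
2^512 ≡ 476^2 = 226576 ≡ 118 (mod 547)
546 = 512 + 32 + 2 in binary powers of 2.
So 2^546 ≡ 118 · 423 · 4 ≡ 1 (mod 547).
Since the result is 1, base 2 gives no evidence that 547 is composite.

1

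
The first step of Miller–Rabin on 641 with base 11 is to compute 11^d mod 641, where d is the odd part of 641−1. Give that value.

641 − 1 = 640 = 2^7 · 5, so d = 5.
11^1 ≡ 11 (mod 641)
11^2 ≡ 11^2 = 121 ≡ 121 (mod 641)
11^4 ≡ 121^2 = 14641 ≡ 539 (mod 641)
5 = 4 + 1 in binary powers of 2.
So 11^5 ≡ 539 · 11 ≡ 160 (mod 641).
Squaring chain: 160 → 601 → 318 → 487 → 640 → 1 → 1; reaches −1, so base 11 does not prove 641 composite.

160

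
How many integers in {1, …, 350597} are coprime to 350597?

319680

Factor: 350597 = 13 · 149 · 181.
φ(350597) = (13−1) · (149−1) · (181−1) = 12 · 148 · 180 = 319680.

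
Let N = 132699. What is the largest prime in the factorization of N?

132699 = 3 · 44233
44233 = 7 · 6319
6319 = 71 · 89
89 is prime.
So 132699 = 3 · 7 · 71 · 89; the largest prime factor is 89.

89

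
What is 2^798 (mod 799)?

2^1 ≡ 2 (mod 799)
2^2 ≡ 2^2 = 4 ≡ 4 (mod 799)
2^4 ≡ 4^2 = 16 ≡ 16 (mod 799)
2^8 ≡ 16^2 = 256 ≡ 256 (mod 799)
2^16 ≡ 256^2 = 65536 ≡ 18 (mod 799)
2^32 ≡ 18^2 = 324 ≡ 324 (mod 799)
2^64 ≡ 324^2 = 104976 ≡ 307 (mod 799)
2^128 ≡ 307^2 = 94249 ≡ 766 (mod 799)
2^256 ≡ 766^2 = 586756 ≡ 290 (mod 799)
2^512 ≡ 290^2 = 84100 ≡ 205 (mod 799)
798 = 512 + 256 + 16 + 8 + 4 + 2 in binary powers of 2.
So 2^798 ≡ 205 · 290 · 18 · 256 · 16 · 4 ≡ 676 (mod 799).
Since 676 ≠ 1, base 2 is a Fermat witness: 799 is composite.

676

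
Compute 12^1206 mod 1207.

12^1 ≡ 12 (mod 1207)
12^2 ≡ 12^2 = 144 ≡ 144 (mod 1207)
12^4 ≡ 144^2 = 20736 ≡ 217 (mod 1207)
12^8 ≡ 217^2 = 47089 ≡ 16 (mod 1207)
12^16 ≡ 16^2 = 256 ≡ 256 (mod 1207)
12^32 ≡ 256^2 = 65536 ≡ 358 (mod 1207)
12^64 ≡ 358^2 = 128164 ≡ 222 (mod 1207)
12^128 ≡ 222^2 = 49284 ≡ 1004 (mod 1207)
12^256 ≡ 1004^2 = 1008016 ≡ 171 (mod 1207)
12^512 ≡ 171^2 = 29241 ≡ 273 (mod 1207)
12^1024 ≡ 273^2 = 74529 ≡ 902 (mod 1207)
1206 = 1024 + 128 + 32 + 16 + 4 + 2 in binary powers of 2.
So 12^1206 ≡ 902 · 1004 · 358 · 256 · 217 · 144 ≡ 682 (mod 1207).
Since 682 ≠ 1, base 12 is a Fermat witness: 1207 is composite.

682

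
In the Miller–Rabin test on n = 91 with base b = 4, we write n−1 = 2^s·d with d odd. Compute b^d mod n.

64

91 − 1 = 90 = 2^1 · 45, so d = 45.
4^1 ≡ 4 (mod 91)
4^2 ≡ 4^2 = 16 ≡ 16 (mod 91)
4^4 ≡ 16^2 = 256 ≡ 74 (mod 91)
4^8 ≡ 74^2 = 5476 ≡ 16 (mod 91)
4^16 ≡ 16^2 = 256 ≡ 74 (mod 91)
4^32 ≡ 74^2 = 5476 ≡ 16 (mod 91)
45 = 32 + 8 + 4 + 1 in binary powers of 2.
So 4^45 ≡ 16 · 16 · 74 · 4 ≡ 64 (mod 91).
Squaring chain: 64; never reaches −1, so base 4 is a Miller–Rabin witness that 91 is composite.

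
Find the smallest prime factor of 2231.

23

2231 is odd.
Digit sum 8, not divisible by 3.
Ends in 1: not divisible by 5.
7: 2231 = 7·318 + 5
11: 2231 = 11·202 + 9
13: 2231 = 13·171 + 8
17: 2231 = 17·131 + 4
19: 2231 = 19·117 + 8
23: 2231 = 23·97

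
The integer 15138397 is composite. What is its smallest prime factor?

15138397 is odd.
Digit sum 37, not divisible by 3.
Ends in 7: not divisible by 5.
7: 15138397 = 7·2162628 + 1
11: 15138397 = 11·1376217 + 10
13: 15138397 = 13·1164492 + 1
17: 15138397 = 17·890493 + 16
19: 15138397 = 19·796757 + 14
23: 15138397 = 23·658191 + 4
29: 15138397 = 29·522013 + 20
31: 15138397 = 31·488335 + 12
37: 15138397 = 37·409145 + 32
41: 15138397 = 41·369229 + 8
43: 15138397 = 43·352055 + 32
47: 15138397 = 47·322093 + 26
53: 15138397 = 53·285630 + 7
59: 15138397 = 59·256583

59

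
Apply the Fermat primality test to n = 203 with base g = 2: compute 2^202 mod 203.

2^1 ≡ 2 (mod 203)
2^2 ≡ 2^2 = 4 ≡ 4 (mod 203)
2^4 ≡ 4^2 = 16 ≡ 16 (mod 203)
2^8 ≡ 16^2 = 256 ≡ 53 (mod 203)
2^16 ≡ 53^2 = 2809 ≡ 170 (mod 203)
2^32 ≡ 170^2 = 28900 ≡ 74 (mod 203)
2^64 ≡ 74^2 = 5476 ≡ 198 (mod 203)
2^128 ≡ 198^2 = 39204 ≡ 25 (mod 203)
202 = 128 + 64 + 8 + 2 in binary powers of 2.
So 2^202 ≡ 25 · 198 · 53 · 4 ≡ 93 (mod 203).
Since 93 ≠ 1, base 2 is a Fermat witness: 203 is composite.

93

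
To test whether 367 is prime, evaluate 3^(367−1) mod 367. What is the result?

1

3^1 ≡ 3 (mod 367)
3^2 ≡ 3^2 = 9 ≡ 9 (mod 367)
3^4 ≡ 9^2 = 81 ≡ 81 (mod 367)
3^8 ≡ 81^2 = 6561 ≡ 322 (mod 367)
3^16 ≡ 322^2 = 103684 ≡ 190 (mod 367)
3^32 ≡ 190^2 = 36100 ≡ 134 (mod 367)
3^64 ≡ 134^2 = 17956 ≡ 340 (mod 367)
3^128 ≡ 340^2 = 115600 ≡ 362 (mod 367)
3^256 ≡ 362^2 = 131044 ≡ 25 (mod 367)
366 = 256 + 64 + 32 + 8 + 4 + 2 in binary powers of 2.
So 3^366 ≡ 25 · 340 · 134 · 322 · 81 · 9 ≡ 1 (mod 367).
Since the result is 1, base 3 gives no evidence that 367 is composite.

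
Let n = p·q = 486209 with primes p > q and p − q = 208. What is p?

Since p = q + 208, we have 486209 = q(q + 208), so q² + 208q − 486209 = 0.
Discriminant: 208² + 4·486209 = 43264 + 1944836 = 1988100; √1988100 = 1410.
q = (−208 + 1410)/2 = 601, and p = q + 208 = 809.
Check: 601 · 809 = 486209.

809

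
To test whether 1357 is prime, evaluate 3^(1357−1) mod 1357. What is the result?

487

3^1 ≡ 3 (mod 1357)
3^2 ≡ 3^2 = 9 ≡ 9 (mod 1357)
3^4 ≡ 9^2 = 81 ≡ 81 (mod 1357)
3^8 ≡ 81^2 = 6561 ≡ 1133 (mod 1357)
3^16 ≡ 1133^2 = 1283689 ≡ 1324 (mod 1357)
3^32 ≡ 1324^2 = 1752976 ≡ 1089 (mod 1357)
3^64 ≡ 1089^2 = 1185921 ≡ 1260 (mod 1357)
3^128 ≡ 1260^2 = 1587600 ≡ 1267 (mod 1357)
3^256 ≡ 1267^2 = 1605289 ≡ 1315 (mod 1357)
3^512 ≡ 1315^2 = 1729225 ≡ 407 (mod 1357)
3^1024 ≡ 407^2 = 165649 ≡ 95 (mod 1357)
1356 = 1024 + 256 + 64 + 8 + 4 in binary powers of 2.
So 3^1356 ≡ 95 · 1315 · 1260 · 1133 · 81 ≡ 487 (mod 1357).
Since 487 ≠ 1, base 3 is a Fermat witness: 1357 is composite.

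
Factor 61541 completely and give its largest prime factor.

61541 = 19 · 3239
3239 = 41 · 79
79 is prime.
So 61541 = 19 · 41 · 79; the largest prime factor is 79.

79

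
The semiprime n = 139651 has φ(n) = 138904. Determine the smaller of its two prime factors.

φ(n) = (p−1)(q−1) = n − (p+q) + 1, so p + q = 139651 − 138904 + 1 = 748.
p and q are the roots of t² − 748t + 139651 = 0.
Discriminant: 748² − 4·139651 = 559504 − 558604 = 900; √900 = 30.
q = (748 − 30)/2 = 359, p = (748 + 30)/2 = 389.
Check: 359 · 389 = 139651.

359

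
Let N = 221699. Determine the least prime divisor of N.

47

221699 is odd.
Digit sum 29, not divisible by 3.
Ends in 9: not divisible by 5.
7: 221699 = 7·31671 + 2
11: 221699 = 11·20154 + 5
13: 221699 = 13·17053 + 10
17: 221699 = 17·13041 + 2
19: 221699 = 19·11668 + 7
23: 221699 = 23·9639 + 2
29: 221699 = 29·7644 + 23
31: 221699 = 31·7151 + 18
37: 221699 = 37·5991 + 32
41: 221699 = 41·5407 + 12
43: 221699 = 43·5155 + 34
47: 221699 = 47·4717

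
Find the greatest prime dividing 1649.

97

1649 = 17 · 97
97 is prime.
So 1649 = 17 · 97; the largest prime factor is 97.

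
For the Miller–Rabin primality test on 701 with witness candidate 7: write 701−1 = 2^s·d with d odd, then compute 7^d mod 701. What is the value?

1

701 − 1 = 700 = 2^2 · 175, so d = 175.
7^1 ≡ 7 (mod 701)
7^2 ≡ 7^2 = 49 ≡ 49 (mod 701)
7^4 ≡ 49^2 = 2401 ≡ 298 (mod 701)
7^8 ≡ 298^2 = 88804 ≡ 478 (mod 701)
7^16 ≡ 478^2 = 228484 ≡ 659 (mod 701)
7^32 ≡ 659^2 = 434281 ≡ 362 (mod 701)
7^64 ≡ 362^2 = 131044 ≡ 658 (mod 701)
7^128 ≡ 658^2 = 432964 ≡ 447 (mod 701)
175 = 128 + 32 + 8 + 4 + 2 + 1 in binary powers of 2.
So 7^175 ≡ 447 · 362 · 478 · 298 · 49 · 7 ≡ 1 (mod 701).
Since 7^d ≡ 1 (mod 701), base 7 does not prove 701 composite.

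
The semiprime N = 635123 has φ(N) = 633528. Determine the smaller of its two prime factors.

757

φ(n) = (p−1)(q−1) = n − (p+q) + 1, so p + q = 635123 − 633528 + 1 = 1596.
p and q are the roots of t² − 1596t + 635123 = 0.
Discriminant: 1596² − 4·635123 = 2547216 − 2540492 = 6724; √6724 = 82.
q = (1596 − 82)/2 = 757, p = (1596 + 82)/2 = 839.
Check: 757 · 839 = 635123.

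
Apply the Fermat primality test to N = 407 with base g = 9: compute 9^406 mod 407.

9^1 ≡ 9 (mod 407)
9^2 ≡ 9^2 = 81 ≡ 81 (mod 407)
9^4 ≡ 81^2 = 6561 ≡ 49 (mod 407)
9^8 ≡ 49^2 = 2401 ≡ 366 (mod 407)
9^16 ≡ 366^2 = 133956 ≡ 53 (mod 407)
9^32 ≡ 53^2 = 2809 ≡ 367 (mod 407)
9^64 ≡ 367^2 = 134689 ≡ 379 (mod 407)
9^128 ≡ 379^2 = 143641 ≡ 377 (mod 407)
9^256 ≡ 377^2 = 142129 ≡ 86 (mod 407)
406 = 256 + 128 + 16 + 4 + 2 in binary powers of 2.
So 9^406 ≡ 86 · 377 · 53 · 49 · 81 ≡ 9 (mod 407).
Since 9 ≠ 1, base 9 is a Fermat witness: 407 is composite.

9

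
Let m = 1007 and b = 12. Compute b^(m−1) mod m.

12^1 ≡ 12 (mod 1007)
12^2 ≡ 12^2 = 144 ≡ 144 (mod 1007)
12^4 ≡ 144^2 = 20736 ≡ 596 (mod 1007)
12^8 ≡ 596^2 = 355216 ≡ 752 (mod 1007)
12^16 ≡ 752^2 = 565504 ≡ 577 (mod 1007)
12^32 ≡ 577^2 = 332929 ≡ 619 (mod 1007)
12^64 ≡ 619^2 = 383161 ≡ 501 (mod 1007)
12^128 ≡ 501^2 = 251001 ≡ 258 (mod 1007)
12^256 ≡ 258^2 = 66564 ≡ 102 (mod 1007)
12^512 ≡ 102^2 = 10404 ≡ 334 (mod 1007)
1006 = 512 + 256 + 128 + 64 + 32 + 8 + 4 + 2 in binary powers of 2.
So 12^1006 ≡ 334 · 102 · 258 · 501 · 619 · 752 · 596 · 144 ≡ 938 (mod 1007).
Since 938 ≠ 1, base 12 is a Fermat witness: 1007 is composite.

938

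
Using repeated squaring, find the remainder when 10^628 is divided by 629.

10^1 ≡ 10 (mod 629)
10^2 ≡ 10^2 = 100 ≡ 100 (mod 629)
10^4 ≡ 100^2 = 10000 ≡ 565 (mod 629)
10^8 ≡ 565^2 = 319225 ≡ 322 (mod 629)
10^16 ≡ 322^2 = 103684 ≡ 528 (mod 629)
10^32 ≡ 528^2 = 278784 ≡ 137 (mod 629)
10^64 ≡ 137^2 = 18769 ≡ 528 (mod 629)
10^128 ≡ 528^2 = 278784 ≡ 137 (mod 629)
10^256 ≡ 137^2 = 18769 ≡ 528 (mod 629)
10^512 ≡ 528^2 = 278784 ≡ 137 (mod 629)
628 = 512 + 64 + 32 + 16 + 4 in binary powers of 2.
So 10^628 ≡ 137 · 528 · 137 · 528 · 565 ≡ 565 (mod 629).
Since 565 ≠ 1, base 10 is a Fermat witness: 629 is composite.

565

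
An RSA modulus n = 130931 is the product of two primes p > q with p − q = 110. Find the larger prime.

421

Since p = q + 110, we have 130931 = q(q + 110), so q² + 110q − 130931 = 0.
Discriminant: 110² + 4·130931 = 12100 + 523724 = 535824; √535824 = 732.
q = (−110 + 732)/2 = 311, and p = q + 110 = 421.
Check: 311 · 421 = 130931.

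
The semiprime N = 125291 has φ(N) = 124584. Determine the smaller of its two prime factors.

φ(n) = (p−1)(q−1) = n − (p+q) + 1, so p + q = 125291 − 124584 + 1 = 708.
p and q are the roots of t² − 708t + 125291 = 0.
Discriminant: 708² − 4·125291 = 501264 − 501164 = 100; √100 = 10.
q = (708 − 10)/2 = 349, p = (708 + 10)/2 = 359.
Check: 349 · 359 = 125291.

349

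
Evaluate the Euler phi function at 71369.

65296

Factor: 71369 = 23 · 29 · 107.
φ(71369) = (23−1) · (29−1) · (107−1) = 22 · 28 · 106 = 65296.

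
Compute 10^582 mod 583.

386

10^1 ≡ 10 (mod 583)
10^2 ≡ 10^2 = 100 ≡ 100 (mod 583)
10^4 ≡ 100^2 = 10000 ≡ 89 (mod 583)
10^8 ≡ 89^2 = 7921 ≡ 342 (mod 583)
10^16 ≡ 342^2 = 116964 ≡ 364 (mod 583)
10^32 ≡ 364^2 = 132496 ≡ 155 (mod 583)
10^64 ≡ 155^2 = 24025 ≡ 122 (mod 583)
10^128 ≡ 122^2 = 14884 ≡ 309 (mod 583)
10^256 ≡ 309^2 = 95481 ≡ 452 (mod 583)
10^512 ≡ 452^2 = 204304 ≡ 254 (mod 583)
582 = 512 + 64 + 4 + 2 in binary powers of 2.
So 10^582 ≡ 254 · 122 · 89 · 100 ≡ 386 (mod 583).
Since 386 ≠ 1, base 10 is a Fermat witness: 583 is composite.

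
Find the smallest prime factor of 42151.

61

42151 is odd.
Digit sum 13, not divisible by 3.
Ends in 1: not divisible by 5.
7: 42151 = 7·6021 + 4
11: 42151 = 11·3831 + 10
13: 42151 = 13·3242 + 5
17: 42151 = 17·2479 + 8
19: 42151 = 19·2218 + 9
23: 42151 = 23·1832 + 15
29: 42151 = 29·1453 + 14
31: 42151 = 31·1359 + 22
37: 42151 = 37·1139 + 8
41: 42151 = 41·1028 + 3
43: 42151 = 43·980 + 11
47: 42151 = 47·896 + 39
53: 42151 = 53·795 + 16
59: 42151 = 59·714 + 25
61: 42151 = 61·691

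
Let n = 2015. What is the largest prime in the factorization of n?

31

2015 = 5 · 403
403 = 13 · 31
31 is prime.
So 2015 = 5 · 13 · 31; the largest prime factor is 31.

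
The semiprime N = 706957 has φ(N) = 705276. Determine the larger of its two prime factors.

859

φ(n) = (p−1)(q−1) = n − (p+q) + 1, so p + q = 706957 − 705276 + 1 = 1682.
p and q are the roots of t² − 1682t + 706957 = 0.
Discriminant: 1682² − 4·706957 = 2829124 − 2827828 = 1296; √1296 = 36.
q = (1682 − 36)/2 = 823, p = (1682 + 36)/2 = 859.
Check: 823 · 859 = 706957.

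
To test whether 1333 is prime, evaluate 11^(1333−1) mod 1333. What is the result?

11^1 ≡ 11 (mod 1333)
11^2 ≡ 11^2 = 121 ≡ 121 (mod 1333)
11^4 ≡ 121^2 = 14641 ≡ 1311 (mod 1333)
11^8 ≡ 1311^2 = 1718721 ≡ 484 (mod 1333)
11^16 ≡ 484^2 = 234256 ≡ 981 (mod 1333)
11^32 ≡ 981^2 = 962361 ≡ 1268 (mod 1333)
11^64 ≡ 1268^2 = 1607824 ≡ 226 (mod 1333)
11^128 ≡ 226^2 = 51076 ≡ 422 (mod 1333)
11^256 ≡ 422^2 = 178084 ≡ 795 (mod 1333)
11^512 ≡ 795^2 = 632025 ≡ 183 (mod 1333)
11^1024 ≡ 183^2 = 33489 ≡ 164 (mod 1333)
1332 = 1024 + 256 + 32 + 16 + 4 in binary powers of 2.
So 11^1332 ≡ 164 · 795 · 1268 · 981 · 1311 ≡ 78 (mod 1333).
Since 78 ≠ 1, base 11 is a Fermat witness: 1333 is composite.

78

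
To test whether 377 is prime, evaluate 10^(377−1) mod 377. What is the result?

107

10^1 ≡ 10 (mod 377)
10^2 ≡ 10^2 = 100 ≡ 100 (mod 377)
10^4 ≡ 100^2 = 10000 ≡ 198 (mod 377)
10^8 ≡ 198^2 = 39204 ≡ 373 (mod 377)
10^16 ≡ 373^2 = 139129 ≡ 16 (mod 377)
10^32 ≡ 16^2 = 256 ≡ 256 (mod 377)
10^64 ≡ 256^2 = 65536 ≡ 315 (mod 377)
10^128 ≡ 315^2 = 99225 ≡ 74 (mod 377)
10^256 ≡ 74^2 = 5476 ≡ 198 (mod 377)
376 = 256 + 64 + 32 + 16 + 8 in binary powers of 2.
So 10^376 ≡ 198 · 315 · 256 · 16 · 373 ≡ 107 (mod 377).
Since 107 ≠ 1, base 10 is a Fermat witness: 377 is composite.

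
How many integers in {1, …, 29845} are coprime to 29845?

Factor: 29845 = 5 · 47 · 127.
φ(29845) = (5−1) · (47−1) · (127−1) = 4 · 46 · 126 = 23184.

23184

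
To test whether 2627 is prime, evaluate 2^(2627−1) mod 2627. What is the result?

2^1 ≡ 2 (mod 2627)
2^2 ≡ 2^2 = 4 ≡ 4 (mod 2627)
2^4 ≡ 4^2 = 16 ≡ 16 (mod 2627)
2^8 ≡ 16^2 = 256 ≡ 256 (mod 2627)
2^16 ≡ 256^2 = 65536 ≡ 2488 (mod 2627)
2^32 ≡ 2488^2 = 6190144 ≡ 932 (mod 2627)
2^64 ≡ 932^2 = 868624 ≡ 1714 (mod 2627)
2^128 ≡ 1714^2 = 2937796 ≡ 810 (mod 2627)
2^256 ≡ 810^2 = 656100 ≡ 1977 (mod 2627)
2^512 ≡ 1977^2 = 3908529 ≡ 2180 (mod 2627)
2^1024 ≡ 2180^2 = 4752400 ≡ 157 (mod 2627)
2^2048 ≡ 157^2 = 24649 ≡ 1006 (mod 2627)
2626 = 2048 + 512 + 64 + 2 in binary powers of 2.
So 2^2626 ≡ 1006 · 2180 · 1714 · 4 ≡ 1138 (mod 2627).
Since 1138 ≠ 1, base 2 is a Fermat witness: 2627 is composite.

1138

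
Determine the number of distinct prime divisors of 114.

3

114 = 2 · 57
57 = 3 · 19
114 = 2 · 3 · 19, which has 3 distinct prime factors.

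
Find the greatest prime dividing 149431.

89

149431 = 23 · 6497
6497 = 73 · 89
89 is prime.
So 149431 = 23 · 73 · 89; the largest prime factor is 89.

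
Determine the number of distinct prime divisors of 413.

413 = 7 · 59
413 = 7 · 59, which has 2 distinct prime factors.

2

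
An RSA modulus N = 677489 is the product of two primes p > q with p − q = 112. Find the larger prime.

Since p = q + 112, we have 677489 = q(q + 112), so q² + 112q − 677489 = 0.
Discriminant: 112² + 4·677489 = 12544 + 2709956 = 2722500; √2722500 = 1650.
q = (−112 + 1650)/2 = 769, and p = q + 112 = 881.
Check: 769 · 881 = 677489.

881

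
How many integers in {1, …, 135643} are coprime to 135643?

124800

Factor: 135643 = 17 · 79 · 101.
φ(135643) = (17−1) · (79−1) · (101−1) = 16 · 78 · 100 = 124800.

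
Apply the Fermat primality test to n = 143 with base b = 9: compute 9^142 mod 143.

9^1 ≡ 9 (mod 143)
9^2 ≡ 9^2 = 81 ≡ 81 (mod 143)
9^4 ≡ 81^2 = 6561 ≡ 126 (mod 143)
9^8 ≡ 126^2 = 15876 ≡ 3 (mod 143)
9^16 ≡ 3^2 = 9 ≡ 9 (mod 143)
9^32 ≡ 9^2 = 81 ≡ 81 (mod 143)
9^64 ≡ 81^2 = 6561 ≡ 126 (mod 143)
9^128 ≡ 126^2 = 15876 ≡ 3 (mod 143)
142 = 128 + 8 + 4 + 2 in binary powers of 2.
So 9^142 ≡ 3 · 3 · 126 · 81 ≡ 48 (mod 143).
Since 48 ≠ 1, base 9 is a Fermat witness: 143 is composite.

48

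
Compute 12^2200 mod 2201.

12^1 ≡ 12 (mod 2201)
12^2 ≡ 12^2 = 144 ≡ 144 (mod 2201)
12^4 ≡ 144^2 = 20736 ≡ 927 (mod 2201)
12^8 ≡ 927^2 = 859329 ≡ 939 (mod 2201)
12^16 ≡ 939^2 = 881721 ≡ 1321 (mod 2201)
12^32 ≡ 1321^2 = 1745041 ≡ 1849 (mod 2201)
12^64 ≡ 1849^2 = 3418801 ≡ 648 (mod 2201)
12^128 ≡ 648^2 = 419904 ≡ 1714 (mod 2201)
12^256 ≡ 1714^2 = 2937796 ≡ 1662 (mod 2201)
12^512 ≡ 1662^2 = 2762244 ≡ 2190 (mod 2201)
12^1024 ≡ 2190^2 = 4796100 ≡ 121 (mod 2201)
12^2048 ≡ 121^2 = 14641 ≡ 1435 (mod 2201)
2200 = 2048 + 128 + 16 + 8 in binary powers of 2.
So 12^2200 ≡ 1435 · 1714 · 1321 · 939 ≡ 676 (mod 2201).
Since 676 ≠ 1, base 12 is a Fermat witness: 2201 is composite.

676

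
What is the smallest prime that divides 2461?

23

2461 is odd.
Digit sum 13, not divisible by 3.
Ends in 1: not divisible by 5.
7: 2461 = 7·351 + 4
11: 2461 = 11·223 + 8
13: 2461 = 13·189 + 4
17: 2461 = 17·144 + 13
19: 2461 = 19·129 + 10
23: 2461 = 23·107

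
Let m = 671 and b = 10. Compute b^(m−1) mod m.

10^1 ≡ 10 (mod 671)
10^2 ≡ 10^2 = 100 ≡ 100 (mod 671)
10^4 ≡ 100^2 = 10000 ≡ 606 (mod 671)
10^8 ≡ 606^2 = 367236 ≡ 199 (mod 671)
10^16 ≡ 199^2 = 39601 ≡ 12 (mod 671)
10^32 ≡ 12^2 = 144 ≡ 144 (mod 671)
10^64 ≡ 144^2 = 20736 ≡ 606 (mod 671)
10^128 ≡ 606^2 = 367236 ≡ 199 (mod 671)
10^256 ≡ 199^2 = 39601 ≡ 12 (mod 671)
10^512 ≡ 12^2 = 144 ≡ 144 (mod 671)
670 = 512 + 128 + 16 + 8 + 4 + 2 in binary powers of 2.
So 10^670 ≡ 144 · 199 · 12 · 199 · 606 · 100 ≡ 441 (mod 671).
Since 441 ≠ 1, base 10 is a Fermat witness: 671 is composite.

441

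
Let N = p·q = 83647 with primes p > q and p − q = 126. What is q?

233

Since p = q + 126, we have 83647 = q(q + 126), so q² + 126q − 83647 = 0.
Discriminant: 126² + 4·83647 = 15876 + 334588 = 350464; √350464 = 592.
q = (−126 + 592)/2 = 233, and p = q + 126 = 359.
Check: 233 · 359 = 83647.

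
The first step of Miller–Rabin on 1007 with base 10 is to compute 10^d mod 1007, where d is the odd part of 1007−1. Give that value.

876

1007 − 1 = 1006 = 2^1 · 503, so d = 503.
10^1 ≡ 10 (mod 1007)
10^2 ≡ 10^2 = 100 ≡ 100 (mod 1007)
10^4 ≡ 100^2 = 10000 ≡ 937 (mod 1007)
10^8 ≡ 937^2 = 877969 ≡ 872 (mod 1007)
10^16 ≡ 872^2 = 760384 ≡ 99 (mod 1007)
10^32 ≡ 99^2 = 9801 ≡ 738 (mod 1007)
10^64 ≡ 738^2 = 544644 ≡ 864 (mod 1007)
10^128 ≡ 864^2 = 746496 ≡ 309 (mod 1007)
10^256 ≡ 309^2 = 95481 ≡ 823 (mod 1007)
503 = 256 + 128 + 64 + 32 + 16 + 4 + 2 + 1 in binary powers of 2.
So 10^503 ≡ 823 · 309 · 864 · 738 · 99 · 937 · 100 · 10 ≡ 876 (mod 1007).
Squaring chain: 876; never reaches −1, so base 10 is a Miller–Rabin witness that 1007 is composite.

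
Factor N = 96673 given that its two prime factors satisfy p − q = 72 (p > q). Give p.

Since p = q + 72, we have 96673 = q(q + 72), so q² + 72q − 96673 = 0.
Discriminant: 72² + 4·96673 = 5184 + 386692 = 391876; √391876 = 626.
q = (−72 + 626)/2 = 277, and p = q + 72 = 349.
Check: 277 · 349 = 96673.

349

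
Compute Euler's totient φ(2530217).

2474064

Factor: 2530217 = 109 · 139 · 167.
φ(2530217) = (109−1) · (139−1) · (167−1) = 108 · 138 · 166 = 2474064.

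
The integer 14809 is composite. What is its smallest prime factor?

14809 is odd.
Digit sum 22, not divisible by 3.
Ends in 9: not divisible by 5.
7: 14809 = 7·2115 + 4
11: 14809 = 11·1346 + 3
13: 14809 = 13·1139 + 2
17: 14809 = 17·871 + 2
19: 14809 = 19·779 + 8
23: 14809 = 23·643 + 20
29: 14809 = 29·510 + 19
31: 14809 = 31·477 + 22
37: 14809 = 37·400 + 9
41: 14809 = 41·361 + 8
43: 14809 = 43·344 + 17
47: 14809 = 47·315 + 4
53: 14809 = 53·279 + 22
59: 14809 = 59·251

59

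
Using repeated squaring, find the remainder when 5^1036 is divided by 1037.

361

5^1 ≡ 5 (mod 1037)
5^2 ≡ 5^2 = 25 ≡ 25 (mod 1037)
5^4 ≡ 25^2 = 625 ≡ 625 (mod 1037)
5^8 ≡ 625^2 = 390625 ≡ 713 (mod 1037)
5^16 ≡ 713^2 = 508369 ≡ 239 (mod 1037)
5^32 ≡ 239^2 = 57121 ≡ 86 (mod 1037)
5^64 ≡ 86^2 = 7396 ≡ 137 (mod 1037)
5^128 ≡ 137^2 = 18769 ≡ 103 (mod 1037)
5^256 ≡ 103^2 = 10609 ≡ 239 (mod 1037)
5^512 ≡ 239^2 = 57121 ≡ 86 (mod 1037)
5^1024 ≡ 86^2 = 7396 ≡ 137 (mod 1037)
1036 = 1024 + 8 + 4 in binary powers of 2.
So 5^1036 ≡ 137 · 713 · 625 ≡ 361 (mod 1037).
Since 361 ≠ 1, base 5 is a Fermat witness: 1037 is composite.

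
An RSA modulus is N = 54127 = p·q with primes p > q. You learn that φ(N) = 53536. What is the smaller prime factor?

113

φ(n) = (p−1)(q−1) = n − (p+q) + 1, so p + q = 54127 − 53536 + 1 = 592.
p and q are the roots of t² − 592t + 54127 = 0.
Discriminant: 592² − 4·54127 = 350464 − 216508 = 133956; √133956 = 366.
q = (592 − 366)/2 = 113, p = (592 + 366)/2 = 479.
Check: 113 · 479 = 54127.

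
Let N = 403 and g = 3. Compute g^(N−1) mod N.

3^1 ≡ 3 (mod 403)
3^2 ≡ 3^2 = 9 ≡ 9 (mod 403)
3^4 ≡ 9^2 = 81 ≡ 81 (mod 403)
3^8 ≡ 81^2 = 6561 ≡ 113 (mod 403)
3^16 ≡ 113^2 = 12769 ≡ 276 (mod 403)
3^32 ≡ 276^2 = 76176 ≡ 9 (mod 403)
3^64 ≡ 9^2 = 81 ≡ 81 (mod 403)
3^128 ≡ 81^2 = 6561 ≡ 113 (mod 403)
3^256 ≡ 113^2 = 12769 ≡ 276 (mod 403)
402 = 256 + 128 + 16 + 2 in binary powers of 2.
So 3^402 ≡ 276 · 113 · 276 · 9 ≡ 287 (mod 403).
Since 287 ≠ 1, base 3 is a Fermat witness: 403 is composite.

287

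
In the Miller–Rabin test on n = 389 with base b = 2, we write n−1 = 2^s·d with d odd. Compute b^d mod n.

389 − 1 = 388 = 2^2 · 97, so d = 97.
2^1 ≡ 2 (mod 389)
2^2 ≡ 2^2 = 4 ≡ 4 (mod 389)
2^4 ≡ 4^2 = 16 ≡ 16 (mod 389)
2^8 ≡ 16^2 = 256 ≡ 256 (mod 389)
2^16 ≡ 256^2 = 65536 ≡ 184 (mod 389)
2^32 ≡ 184^2 = 33856 ≡ 13 (mod 389)
2^64 ≡ 13^2 = 169 ≡ 169 (mod 389)
97 = 64 + 32 + 1 in binary powers of 2.
So 2^97 ≡ 169 · 13 · 2 ≡ 115 (mod 389).
Squaring chain: 115 → 388; reaches −1, so base 2 does not prove 389 composite.

115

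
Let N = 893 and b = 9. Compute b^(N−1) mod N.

9^1 ≡ 9 (mod 893)
9^2 ≡ 9^2 = 81 ≡ 81 (mod 893)
9^4 ≡ 81^2 = 6561 ≡ 310 (mod 893)
9^8 ≡ 310^2 = 96100 ≡ 549 (mod 893)
9^16 ≡ 549^2 = 301401 ≡ 460 (mod 893)
9^32 ≡ 460^2 = 211600 ≡ 852 (mod 893)
9^64 ≡ 852^2 = 725904 ≡ 788 (mod 893)
9^128 ≡ 788^2 = 620944 ≡ 309 (mod 893)
9^256 ≡ 309^2 = 95481 ≡ 823 (mod 893)
9^512 ≡ 823^2 = 677329 ≡ 435 (mod 893)
892 = 512 + 256 + 64 + 32 + 16 + 8 + 4 in binary powers of 2.
So 9^892 ≡ 435 · 823 · 788 · 852 · 460 · 549 · 310 ≡ 788 (mod 893).
Since 788 ≠ 1, base 9 is a Fermat witness: 893 is composite.

788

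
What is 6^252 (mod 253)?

6^1 ≡ 6 (mod 253)
6^2 ≡ 6^2 = 36 ≡ 36 (mod 253)
6^4 ≡ 36^2 = 1296 ≡ 31 (mod 253)
6^8 ≡ 31^2 = 961 ≡ 202 (mod 253)
6^16 ≡ 202^2 = 40804 ≡ 71 (mod 253)
6^32 ≡ 71^2 = 5041 ≡ 234 (mod 253)
6^64 ≡ 234^2 = 54756 ≡ 108 (mod 253)
6^128 ≡ 108^2 = 11664 ≡ 26 (mod 253)
252 = 128 + 64 + 32 + 16 + 8 + 4 in binary powers of 2.
So 6^252 ≡ 26 · 108 · 234 · 71 · 202 · 31 ≡ 234 (mod 253).
Since 234 ≠ 1, base 6 is a Fermat witness: 253 is composite.

234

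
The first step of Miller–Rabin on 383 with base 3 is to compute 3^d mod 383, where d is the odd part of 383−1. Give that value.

383 − 1 = 382 = 2^1 · 191, so d = 191.
3^1 ≡ 3 (mod 383)
3^2 ≡ 3^2 = 9 ≡ 9 (mod 383)
3^4 ≡ 9^2 = 81 ≡ 81 (mod 383)
3^8 ≡ 81^2 = 6561 ≡ 50 (mod 383)
3^16 ≡ 50^2 = 2500 ≡ 202 (mod 383)
3^32 ≡ 202^2 = 40804 ≡ 206 (mod 383)
3^64 ≡ 206^2 = 42436 ≡ 306 (mod 383)
3^128 ≡ 306^2 = 93636 ≡ 184 (mod 383)
191 = 128 + 32 + 16 + 8 + 4 + 2 + 1 in binary powers of 2.
So 3^191 ≡ 184 · 206 · 202 · 50 · 81 · 9 · 3 ≡ 1 (mod 383).
Since 3^d ≡ 1 (mod 383), base 3 does not prove 383 composite.

1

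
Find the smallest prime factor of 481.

13

481 is odd.
Digit sum 13, not divisible by 3.
Ends in 1: not divisible by 5.
7: 481 = 7·68 + 5
11: 481 = 11·43 + 8
13: 481 = 13·37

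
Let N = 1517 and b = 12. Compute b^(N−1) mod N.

127

12^1 ≡ 12 (mod 1517)
12^2 ≡ 12^2 = 144 ≡ 144 (mod 1517)
12^4 ≡ 144^2 = 20736 ≡ 1015 (mod 1517)
12^8 ≡ 1015^2 = 1030225 ≡ 182 (mod 1517)
12^16 ≡ 182^2 = 33124 ≡ 1267 (mod 1517)
12^32 ≡ 1267^2 = 1605289 ≡ 303 (mod 1517)
12^64 ≡ 303^2 = 91809 ≡ 789 (mod 1517)
12^128 ≡ 789^2 = 622521 ≡ 551 (mod 1517)
12^256 ≡ 551^2 = 303601 ≡ 201 (mod 1517)
12^512 ≡ 201^2 = 40401 ≡ 959 (mod 1517)
12^1024 ≡ 959^2 = 919681 ≡ 379 (mod 1517)
1516 = 1024 + 256 + 128 + 64 + 32 + 8 + 4 in binary powers of 2.
So 12^1516 ≡ 379 · 201 · 551 · 789 · 303 · 182 · 1015 ≡ 127 (mod 1517).
Since 127 ≠ 1, base 12 is a Fermat witness: 1517 is composite.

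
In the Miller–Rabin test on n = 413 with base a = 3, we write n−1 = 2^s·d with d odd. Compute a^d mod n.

413 − 1 = 412 = 2^2 · 103, so d = 103.
3^1 ≡ 3 (mod 413)
3^2 ≡ 3^2 = 9 ≡ 9 (mod 413)
3^4 ≡ 9^2 = 81 ≡ 81 (mod 413)
3^8 ≡ 81^2 = 6561 ≡ 366 (mod 413)
3^16 ≡ 366^2 = 133956 ≡ 144 (mod 413)
3^32 ≡ 144^2 = 20736 ≡ 86 (mod 413)
3^64 ≡ 86^2 = 7396 ≡ 375 (mod 413)
103 = 64 + 32 + 4 + 2 + 1 in binary powers of 2.
So 3^103 ≡ 375 · 86 · 81 · 9 · 3 ≡ 262 (mod 413).
Squaring chain: 262 → 86; never reaches −1, so base 3 is a Miller–Rabin witness that 413 is composite.

262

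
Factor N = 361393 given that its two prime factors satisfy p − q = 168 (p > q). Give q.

523

Since p = q + 168, we have 361393 = q(q + 168), so q² + 168q − 361393 = 0.
Discriminant: 168² + 4·361393 = 28224 + 1445572 = 1473796; √1473796 = 1214.
q = (−168 + 1214)/2 = 523, and p = q + 168 = 691.
Check: 523 · 691 = 361393.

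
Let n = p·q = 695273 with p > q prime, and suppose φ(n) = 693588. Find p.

967

φ(n) = (p−1)(q−1) = n − (p+q) + 1, so p + q = 695273 − 693588 + 1 = 1686.
p and q are the roots of t² − 1686t + 695273 = 0.
Discriminant: 1686² − 4·695273 = 2842596 − 2781092 = 61504; √61504 = 248.
q = (1686 − 248)/2 = 719, p = (1686 + 248)/2 = 967.
Check: 719 · 967 = 695273.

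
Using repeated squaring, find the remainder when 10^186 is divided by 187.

10^1 ≡ 10 (mod 187)
10^2 ≡ 10^2 = 100 ≡ 100 (mod 187)
10^4 ≡ 100^2 = 10000 ≡ 89 (mod 187)
10^8 ≡ 89^2 = 7921 ≡ 67 (mod 187)
10^16 ≡ 67^2 = 4489 ≡ 1 (mod 187)
10^32 ≡ 1^2 = 1 ≡ 1 (mod 187)
10^64 ≡ 1^2 = 1 ≡ 1 (mod 187)
10^128 ≡ 1^2 = 1 ≡ 1 (mod 187)
186 = 128 + 32 + 16 + 8 + 2 in binary powers of 2.
So 10^186 ≡ 1 · 1 · 1 · 67 · 100 ≡ 155 (mod 187).
Since 155 ≠ 1, base 10 is a Fermat witness: 187 is composite.

155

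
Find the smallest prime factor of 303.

303 is odd.
Digit sum 6, divisible by 3.

3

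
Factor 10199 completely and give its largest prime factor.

47

10199 = 7 · 1457
1457 = 31 · 47
47 is prime.
So 10199 = 7 · 31 · 47; the largest prime factor is 47.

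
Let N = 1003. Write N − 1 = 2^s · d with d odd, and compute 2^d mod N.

1003 − 1 = 1002 = 2^1 · 501, so d = 501.
2^1 ≡ 2 (mod 1003)
2^2 ≡ 2^2 = 4 ≡ 4 (mod 1003)
2^4 ≡ 4^2 = 16 ≡ 16 (mod 1003)
2^8 ≡ 16^2 = 256 ≡ 256 (mod 1003)
2^16 ≡ 256^2 = 65536 ≡ 341 (mod 1003)
2^32 ≡ 341^2 = 116281 ≡ 936 (mod 1003)
2^64 ≡ 936^2 = 876096 ≡ 477 (mod 1003)
2^128 ≡ 477^2 = 227529 ≡ 851 (mod 1003)
2^256 ≡ 851^2 = 724201 ≡ 35 (mod 1003)
501 = 256 + 128 + 64 + 32 + 16 + 4 + 1 in binary powers of 2.
So 2^501 ≡ 35 · 851 · 477 · 936 · 341 · 16 · 2 ≡ 865 (mod 1003).
Squaring chain: 865; never reaches −1, so base 2 is a Miller–Rabin witness that 1003 is composite.

865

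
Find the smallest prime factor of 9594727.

71

9594727 is odd.
Digit sum 43, not divisible by 3.
Ends in 7: not divisible by 5.
7: 9594727 = 7·1370675 + 2
11: 9594727 = 11·872247 + 10
13: 9594727 = 13·738055 + 12
17: 9594727 = 17·564395 + 12
19: 9594727 = 19·504985 + 12
23: 9594727 = 23·417162 + 1
29: 9594727 = 29·330852 + 19
31: 9594727 = 31·309507 + 10
37: 9594727 = 37·259316 + 35
41: 9594727 = 41·234017 + 30
43: 9594727 = 43·223133 + 8
47: 9594727 = 47·204143 + 6
53: 9594727 = 53·181032 + 31
59: 9594727 = 59·162622 + 29
61: 9594727 = 61·157290 + 37
67: 9594727 = 67·143204 + 59
71: 9594727 = 71·135137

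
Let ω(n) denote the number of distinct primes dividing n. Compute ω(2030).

2030 = 2 · 1015
1015 = 5 · 203
203 = 7 · 29
2030 = 2 · 5 · 7 · 29, which has 4 distinct prime factors.

4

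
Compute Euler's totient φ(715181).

Factor: 715181 = 73 · 97 · 101.
φ(715181) = (73−1) · (97−1) · (101−1) = 72 · 96 · 100 = 691200.

691200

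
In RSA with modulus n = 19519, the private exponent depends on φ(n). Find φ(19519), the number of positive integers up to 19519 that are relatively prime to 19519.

19240

Factor: 19519 = 131 · 149.
φ(19519) = (131−1) · (149−1) = 130 · 148 = 19240.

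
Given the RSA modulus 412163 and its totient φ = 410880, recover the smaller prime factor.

φ(n) = (p−1)(q−1) = n − (p+q) + 1, so p + q = 412163 − 410880 + 1 = 1284.
p and q are the roots of t² − 1284t + 412163 = 0.
Discriminant: 1284² − 4·412163 = 1648656 − 1648652 = 4; √4 = 2.
q = (1284 − 2)/2 = 641, p = (1284 + 2)/2 = 643.
Check: 641 · 643 = 412163.

641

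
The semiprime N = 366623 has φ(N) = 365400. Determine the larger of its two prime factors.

φ(n) = (p−1)(q−1) = n − (p+q) + 1, so p + q = 366623 − 365400 + 1 = 1224.
p and q are the roots of t² − 1224t + 366623 = 0.
Discriminant: 1224² − 4·366623 = 1498176 − 1466492 = 31684; √31684 = 178.
q = (1224 − 178)/2 = 523, p = (1224 + 178)/2 = 701.
Check: 523 · 701 = 366623.

701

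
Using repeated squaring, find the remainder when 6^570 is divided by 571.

1

6^1 ≡ 6 (mod 571)
6^2 ≡ 6^2 = 36 ≡ 36 (mod 571)
6^4 ≡ 36^2 = 1296 ≡ 154 (mod 571)
6^8 ≡ 154^2 = 23716 ≡ 305 (mod 571)
6^16 ≡ 305^2 = 93025 ≡ 523 (mod 571)
6^32 ≡ 523^2 = 273529 ≡ 20 (mod 571)
6^64 ≡ 20^2 = 400 ≡ 400 (mod 571)
6^128 ≡ 400^2 = 160000 ≡ 120 (mod 571)
6^256 ≡ 120^2 = 14400 ≡ 125 (mod 571)
6^512 ≡ 125^2 = 15625 ≡ 208 (mod 571)
570 = 512 + 32 + 16 + 8 + 2 in binary powers of 2.
So 6^570 ≡ 208 · 20 · 523 · 305 · 36 ≡ 1 (mod 571).
Since the result is 1, base 6 gives no evidence that 571 is composite.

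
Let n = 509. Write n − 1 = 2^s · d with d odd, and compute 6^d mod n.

508

509 − 1 = 508 = 2^2 · 127, so d = 127.
6^1 ≡ 6 (mod 509)
6^2 ≡ 6^2 = 36 ≡ 36 (mod 509)
6^4 ≡ 36^2 = 1296 ≡ 278 (mod 509)
6^8 ≡ 278^2 = 77284 ≡ 425 (mod 509)
6^16 ≡ 425^2 = 180625 ≡ 439 (mod 509)
6^32 ≡ 439^2 = 192721 ≡ 319 (mod 509)
6^64 ≡ 319^2 = 101761 ≡ 470 (mod 509)
127 = 64 + 32 + 16 + 8 + 4 + 2 + 1 in binary powers of 2.
So 6^127 ≡ 470 · 319 · 439 · 425 · 278 · 36 · 6 ≡ 508 (mod 509).
Since 6^d ≡ 508 (mod 509), base 6 does not prove 509 composite.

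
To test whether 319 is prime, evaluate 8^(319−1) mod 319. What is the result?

236

8^1 ≡ 8 (mod 319)
8^2 ≡ 8^2 = 64 ≡ 64 (mod 319)
8^4 ≡ 64^2 = 4096 ≡ 268 (mod 319)
8^8 ≡ 268^2 = 71824 ≡ 49 (mod 319)
8^16 ≡ 49^2 = 2401 ≡ 168 (mod 319)
8^32 ≡ 168^2 = 28224 ≡ 152 (mod 319)
8^64 ≡ 152^2 = 23104 ≡ 136 (mod 319)
8^128 ≡ 136^2 = 18496 ≡ 313 (mod 319)
8^256 ≡ 313^2 = 97969 ≡ 36 (mod 319)
318 = 256 + 32 + 16 + 8 + 4 + 2 in binary powers of 2.
So 8^318 ≡ 36 · 152 · 168 · 49 · 268 · 64 ≡ 236 (mod 319).
Since 236 ≠ 1, base 8 is a Fermat witness: 319 is composite.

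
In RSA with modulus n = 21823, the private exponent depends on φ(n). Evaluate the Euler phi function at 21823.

Factor: 21823 = 139 · 157.
φ(21823) = (139−1) · (157−1) = 138 · 156 = 21528.

21528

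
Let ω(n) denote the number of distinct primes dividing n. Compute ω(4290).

5

4290 = 2 · 2145
2145 = 3 · 715
715 = 5 · 143
143 = 11 · 13
4290 = 2 · 3 · 5 · 11 · 13, which has 5 distinct prime factors.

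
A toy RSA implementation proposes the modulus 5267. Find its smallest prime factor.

5267 is odd.
Digit sum 20, not divisible by 3.
Ends in 7: not divisible by 5.
7: 5267 = 7·752 + 3
11: 5267 = 11·478 + 9
13: 5267 = 13·405 + 2
17: 5267 = 17·309 + 14
19: 5267 = 19·277 + 4
23: 5267 = 23·229

23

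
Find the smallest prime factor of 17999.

41

17999 is odd.
Digit sum 35, not divisible by 3.
Ends in 9: not divisible by 5.
7: 17999 = 7·2571 + 2
11: 17999 = 11·1636 + 3
13: 17999 = 13·1384 + 7
17: 17999 = 17·1058 + 13
19: 17999 = 19·947 + 6
23: 17999 = 23·782 + 13
29: 17999 = 29·620 + 19
31: 17999 = 31·580 + 19
37: 17999 = 37·486 + 17
41: 17999 = 41·439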